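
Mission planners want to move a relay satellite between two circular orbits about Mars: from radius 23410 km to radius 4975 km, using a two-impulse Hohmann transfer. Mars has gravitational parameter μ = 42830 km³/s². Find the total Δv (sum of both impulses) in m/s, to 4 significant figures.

Transfer-ellipse semi-major axis a_t = (r₁ + r₂)/2 = (23410 + 4975)/2 = 14192.5 km.
At r₁ the circular-orbit speed is v₁ = √(μ/r₁) = 1.3526 km/s.
On the transfer ellipse at r₁, v² = μ(2/r − 1/a) gives v_a = √[μ(2/r₁ − 1/a_t)] = 0.80083 km/s.
First burn Δv₁ = |v_a − v₁| = 0.5518 km/s.
At r₂, v₂ = √(μ/r₂) = 2.9341 km/s.
Transfer-orbit speed at r₂: v_p = √[μ(2/r₂ − 1/a_t)] = 3.7683 km/s.
Second burn Δv₂ = |v₂ − v_p| = 0.8342 km/s.
Total Δv = Δv₁ + Δv₂ = 1.386 km/s.

Δv = 1386 m/s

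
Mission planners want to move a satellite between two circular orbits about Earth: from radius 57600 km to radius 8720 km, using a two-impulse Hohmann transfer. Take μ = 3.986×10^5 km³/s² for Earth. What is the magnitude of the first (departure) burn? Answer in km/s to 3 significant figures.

Semi-major axis of the transfer orbit: a_t = (57600 + 8720)/2 = 33160 km.
On the circular orbit at r = 57600 km, v_c = √(μ/r) = 2.631 km/s.
Vis-viva on the transfer ellipse at r = 57600 km gives v_t = √[μ(2/r − 1/a_t)] = 1.349 km/s.
Δv₁ = |v_t − v_c| = |1.349 − 2.631| = 1.282 km/s.

Δv₁ = 1.28 km/s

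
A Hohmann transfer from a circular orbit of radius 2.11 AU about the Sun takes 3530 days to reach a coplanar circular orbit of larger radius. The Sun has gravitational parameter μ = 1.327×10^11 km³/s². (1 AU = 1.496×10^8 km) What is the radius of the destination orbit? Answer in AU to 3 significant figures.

r₂ = 12.3 AU

In km: r₁ = 2.11 × 1.496×10^8 = 3.15656×10^8 km.
Transfer time t = 3530 days = 3.04992×10^8 s, and t = π√(a_t³/μ).
So a_t = (μ t²/π²)^(1/3) = (1.327×10^11 × (3.04992×10^8)² / π²)^(1/3) = 1.0774×10^9 km.
Since a_t = (r₁ + r₂)/2, r₂ = 2a_t − r₁ = 2×1.0774×10^9 − 3.15656×10^8 = 1.839144×10^9 km.
In AU: r₂ = 1.839144×10^9 / 1.496×10^8 = 12.3 AU.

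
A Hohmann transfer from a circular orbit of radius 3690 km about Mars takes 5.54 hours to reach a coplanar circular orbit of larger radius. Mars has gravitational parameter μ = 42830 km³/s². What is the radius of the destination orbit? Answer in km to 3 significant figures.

r₂ = 20300 km

Transfer time t = 5.54 hours = 19944 s, and t = π√(a_t³/μ).
So a_t = (μ t²/π²)^(1/3) = (42830 × (19944)² / π²)^(1/3) = 11996 km.
Since a_t = (r₁ + r₂)/2, r₂ = 2a_t − r₁ = 2×11996 − 3690 = 20302 km.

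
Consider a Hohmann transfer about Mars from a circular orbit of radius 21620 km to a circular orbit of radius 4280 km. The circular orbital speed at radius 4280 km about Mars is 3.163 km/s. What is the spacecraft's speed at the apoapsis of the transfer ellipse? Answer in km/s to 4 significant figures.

From the circular-orbit relation v² = μ/r at r = 4280 km: μ = v²r = (3.163)² × 4280 = 42819.6 km³/s².
Semi-major axis of the transfer orbit: a_t = (21620 + 4280)/2 = 12950 km.
At apoapsis, r = 21620 km.
From the vis-viva equation, v = √[μ(2/r − 1/a_t)] = 0.8091 km/s.

v = 0.8091 km/s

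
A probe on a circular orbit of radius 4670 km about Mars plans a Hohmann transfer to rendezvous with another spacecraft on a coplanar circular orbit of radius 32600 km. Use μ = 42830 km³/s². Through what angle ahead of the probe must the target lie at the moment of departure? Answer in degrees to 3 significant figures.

φ = 102°

Semi-major axis of the transfer orbit: a_t = (4670 + 32600)/2 = 18635 km.
Transfer time t = π√(a_t³/μ) = 38616 s.
Target angular speed ω₂ = √(μ/r₂³) = 3.5160×10^-5 rad/s.
Angle swept by the target during transfer: ω₂·t = 1.3577 rad = 77.79°.
Arrival is 180° from departure on the ellipse, so φ = 180° − 77.79° = 102°.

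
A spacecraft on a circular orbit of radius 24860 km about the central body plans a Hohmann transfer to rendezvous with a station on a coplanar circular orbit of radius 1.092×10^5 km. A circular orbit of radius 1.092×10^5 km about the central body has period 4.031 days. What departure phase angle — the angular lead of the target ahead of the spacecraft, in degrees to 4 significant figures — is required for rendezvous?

From Kepler's third law T² = 4π²r³/μ at r = 1.092×10^5 km, T = 4.031 days = 4.031 × 86400 s = 3.482784×10^5 s: μ = 4π²r³/T² = 4.23813×10^5 km³/s².
The Hohmann ellipse has a_t = (r₁ + r₂)/2 = 67030 km.
Transfer time t = π√(a_t³/μ) = 83750 s.
The target's mean motion on its circular orbit is ω₂ = √(μ/r₂³) = 1.804×10^-5 rad/s.
Angle swept by the target during transfer: ω₂·t = 1.511 rad = 86.57°.
Arrival is 180° from departure on the ellipse, so φ = 180° − 86.57° = 93.43°.

φ = 93.43°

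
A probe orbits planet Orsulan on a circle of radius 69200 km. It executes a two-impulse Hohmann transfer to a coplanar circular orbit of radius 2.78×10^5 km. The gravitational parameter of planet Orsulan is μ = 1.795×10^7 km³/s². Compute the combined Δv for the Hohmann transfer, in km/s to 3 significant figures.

Transfer-ellipse semi-major axis a_t = (r₁ + r₂)/2 = (69200 + 2.780×10^5)/2 = 1.736×10^5 km.
Circular speed at r₁: v₁ = √(μ/r₁) = √(1.795×10^7/69200) = 16.1057 km/s.
Transfer-orbit speed at r₁ (vis-viva equation): v_p = √[μ(2/r₁ − 1/a_t)] = 20.3811 km/s.
First burn Δv₁ = |v_p − v₁| = 4.2754 km/s.
Circular speed at r₂: v₂ = √(μ/r₂) = 8.03544 km/s.
Transfer-orbit speed at r₂: v_a = √[μ(2/r₂ − 1/a_t)] = 5.07327 km/s.
Second burn Δv₂ = |v₂ − v_a| = 2.9622 km/s.
Total Δv = Δv₁ + Δv₂ = 7.238 km/s.

Δv = 7.24 km/s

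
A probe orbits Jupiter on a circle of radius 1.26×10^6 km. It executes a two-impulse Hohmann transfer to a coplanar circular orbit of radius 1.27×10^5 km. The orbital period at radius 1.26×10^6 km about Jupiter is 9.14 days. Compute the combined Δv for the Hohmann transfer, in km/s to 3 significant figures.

From Kepler's third law T² = 4π²r³/μ at r = 1.26×10^6 km, T = 9.14 days = 9.14 × 86400 s = 7.89696×10^5 s: μ = 4π²r³/T² = 1.26634×10^8 km³/s².
Transfer-ellipse semi-major axis a_t = (r₁ + r₂)/2 = (1.260×10^6 + 1.270×10^5)/2 = 6.935×10^5 km.
At r₁ the circular-orbit speed is v₁ = √(μ/r₁) = 10.0251 km/s.
On the transfer ellipse at r₁, v² = μ(2/r − 1/a) gives v_a = √[μ(2/r₁ − 1/a_t)] = 4.29012 km/s.
First burn Δv₁ = |v_a − v₁| = 5.7350 km/s.
Circular speed at r₂: v₂ = √(μ/r₂) = 31.577 km/s.
Transfer-orbit speed at r₂: v_p = √[μ(2/r₂ − 1/a_t)] = 42.563 km/s.
Second burn Δv₂ = |v₂ − v_p| = 10.986 km/s.
Total Δv = Δv₁ + Δv₂ = 16.72 km/s.

Δv = 16.7 km/s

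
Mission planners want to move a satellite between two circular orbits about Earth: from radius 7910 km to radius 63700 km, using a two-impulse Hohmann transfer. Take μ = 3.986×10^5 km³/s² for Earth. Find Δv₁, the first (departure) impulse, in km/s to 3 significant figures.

Δv₁ = 2.37 km/s

Transfer-ellipse semi-major axis a_t = (r₁ + r₂)/2 = (7910 + 63700)/2 = 35805 km.
Circular speed at r = 7910 km: v_c = √(μ/r) = 7.0987 km/s.
Vis-viva on the transfer ellipse at r = 7910 km gives v_t = √[μ(2/r − 1/a_t)] = 9.4684 km/s.
Δv₁ = |v_t − v_c| = |9.4684 − 7.0987| = 2.370 km/s.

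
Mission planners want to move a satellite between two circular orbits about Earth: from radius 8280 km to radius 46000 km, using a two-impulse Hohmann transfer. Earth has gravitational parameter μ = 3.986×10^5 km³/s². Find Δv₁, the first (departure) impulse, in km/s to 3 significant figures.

Semi-major axis of the transfer orbit: a_t = (8280 + 46000)/2 = 27140 km.
Circular speed at r = 8280 km: v_c = √(μ/r) = 6.938 km/s.
Vis-viva on the transfer ellipse at r = 8280 km gives v_t = √[μ(2/r − 1/a_t)] = 9.033 km/s.
Δv₁ = |v_t − v_c| = |9.033 − 6.938| = 2.095 km/s.

Δv₁ = 2.09 km/s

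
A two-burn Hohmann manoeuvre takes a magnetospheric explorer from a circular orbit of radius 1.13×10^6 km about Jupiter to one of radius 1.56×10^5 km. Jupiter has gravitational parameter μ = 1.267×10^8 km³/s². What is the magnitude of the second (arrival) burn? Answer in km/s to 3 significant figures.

Δv₂ = 9.28 km/s

Transfer-ellipse semi-major axis a_t = (r₁ + r₂)/2 = (1.130×10^6 + 1.560×10^5)/2 = 6.430×10^5 km.
Circular speed at r = 1.560×10^5 km: v_c = √(μ/r) = 28.499 km/s.
Vis-viva on the transfer ellipse at r = 1.560×10^5 km gives v_t = √[μ(2/r − 1/a_t)] = 37.780 km/s.
Δv₂ = |v_t − v_c| = |37.780 − 28.499| = 9.281 km/s.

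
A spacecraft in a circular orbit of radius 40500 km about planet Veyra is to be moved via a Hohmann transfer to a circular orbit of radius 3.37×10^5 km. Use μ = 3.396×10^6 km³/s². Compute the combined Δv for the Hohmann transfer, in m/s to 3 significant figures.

Semi-major axis of the transfer orbit: a_t = (40500 + 3.370×10^5)/2 = 1.8875×10^5 km.
At r₁ the circular-orbit speed is v₁ = √(μ/r₁) = 9.1571 km/s.
Transfer-orbit speed at r₁ (v² = μ(2/r − 1/a)): v_p = √[μ(2/r₁ − 1/a_t)] = 12.236 km/s.
First burn Δv₁ = |v_p − v₁| = 3.079 km/s.
Circular speed at r₂: v₂ = √(μ/r₂) = 3.174 km/s.
Transfer-orbit speed at r₂: v_a = √[μ(2/r₂ − 1/a_t)] = 1.470 km/s.
Second burn Δv₂ = |v₂ − v_a| = 1.704 km/s.
Δv = Δv₁ + Δv₂ = 3.079 + 1.704 = 4.783 km/s.

Δv = 4780 m/s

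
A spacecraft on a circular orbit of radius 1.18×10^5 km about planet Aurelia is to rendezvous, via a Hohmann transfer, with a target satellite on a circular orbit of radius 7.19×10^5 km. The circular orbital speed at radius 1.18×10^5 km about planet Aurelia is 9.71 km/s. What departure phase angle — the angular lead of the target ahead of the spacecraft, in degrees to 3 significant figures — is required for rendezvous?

φ = 100°

From the circular-orbit relation v² = μ/r at r = 1.18×10^5 km: μ = v²r = (9.71)² × 1.18×10^5 = 1.11255×10^7 km³/s².
The Hohmann ellipse has a_t = (r₁ + r₂)/2 = 4.185×10^5 km.
Transfer time t = π√(a_t³/μ) = 2.550×10^5 s.
Target angular speed ω₂ = √(μ/r₂³) = 5.471×10^-6 rad/s.
Angle swept by the target during transfer: ω₂·t = 1.395 rad = 79.93°.
Arrival is 180° from departure on the ellipse, so φ = 180° − 79.93° = 100°.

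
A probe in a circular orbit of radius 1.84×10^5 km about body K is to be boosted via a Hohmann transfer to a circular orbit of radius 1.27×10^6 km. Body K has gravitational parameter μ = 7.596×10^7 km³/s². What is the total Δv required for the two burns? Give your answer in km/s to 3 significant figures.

Transfer-ellipse semi-major axis a_t = (r₁ + r₂)/2 = (1.840×10^5 + 1.270×10^6)/2 = 7.270×10^5 km.
Circular speed at r₁: v₁ = √(μ/r₁) = √(7.596×10^7/1.840×10^5) = 20.31812 km/s.
Transfer-orbit speed at r₁ (vis-viva): v_p = √[μ(2/r₁ − 1/a_t)] = 26.85457 km/s.
First burn Δv₁ = |v_p − v₁| = 6.536 km/s.
At r₂, v₂ = √(μ/r₂) = 7.734 km/s.
Transfer-orbit speed at r₂: v_a = √[μ(2/r₂ − 1/a_t)] = 3.891 km/s.
Second burn Δv₂ = |v₂ − v_a| = 3.843 km/s.
Δv = Δv₁ + Δv₂ = 6.536 + 3.843 = 10.38 km/s.

Δv = 10.4 km/s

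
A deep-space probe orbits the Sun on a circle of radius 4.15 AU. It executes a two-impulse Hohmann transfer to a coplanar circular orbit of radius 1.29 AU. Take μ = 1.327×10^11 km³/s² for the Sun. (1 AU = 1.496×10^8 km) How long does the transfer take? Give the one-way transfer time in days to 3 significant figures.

In km: r₁ = 4.15 × 1.496×10^8 = 6.2084×10^8 km; r₂ = 1.29 × 1.496×10^8 = 1.92984×10^8 km.
Transfer-ellipse semi-major axis a_t = (r₁ + r₂)/2 = (6.2084×10^8 + 1.92984×10^8)/2 = 4.06912×10^8 km.
By Kepler's third law the transfer-orbit period is T = 2π√(a_t³/μ), so t = T/2 = 7.079×10^7 s.
Converting: 7.079×10^7 s ÷ 86400 s/day = 819 days.

t = 819 days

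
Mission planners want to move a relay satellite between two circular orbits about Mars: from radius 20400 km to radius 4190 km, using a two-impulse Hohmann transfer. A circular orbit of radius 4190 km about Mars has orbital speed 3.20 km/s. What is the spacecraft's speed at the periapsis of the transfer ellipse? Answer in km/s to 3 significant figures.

From the circular-orbit relation v² = μ/r at r = 4190 km: μ = v²r = (3.20)² × 4190 = 42905.6 km³/s².
Semi-major axis of the transfer orbit: a_t = (20400 + 4190)/2 = 12295 km.
At periapsis, r = 4190 km.
Vis-viva: v = √[μ(2/r − 1/a_t)] = √[42905.6 × (2/4190 − 1/12295)] = 4.122 km/s.

v = 4.12 km/s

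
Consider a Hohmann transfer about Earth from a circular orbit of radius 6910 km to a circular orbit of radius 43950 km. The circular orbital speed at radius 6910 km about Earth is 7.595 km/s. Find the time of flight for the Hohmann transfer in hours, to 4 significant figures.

From the circular-orbit relation v² = μ/r at r = 6910 km: μ = v²r = (7.595)² × 6910 = 3.98597×10^5 km³/s².
Transfer-ellipse semi-major axis a_t = (r₁ + r₂)/2 = (6910 + 43950)/2 = 25430 km.
Transfer time t = π√(a_t³/μ) = π√((25430)³ / 3.98597×10^5) = 20179 s.
Converting: 20179 s ÷ 3600 s/hour = 5.605 hours.

t = 5.605 hours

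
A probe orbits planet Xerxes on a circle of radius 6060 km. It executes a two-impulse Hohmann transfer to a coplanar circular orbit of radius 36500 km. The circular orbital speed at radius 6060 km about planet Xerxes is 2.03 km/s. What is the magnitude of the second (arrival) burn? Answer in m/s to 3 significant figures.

Δv₂ = 386 m/s

From the circular-orbit relation v² = μ/r at r = 6060 km: μ = v²r = (2.03)² × 6060 = 24972.7 km³/s².
Transfer-ellipse semi-major axis a_t = (r₁ + r₂)/2 = (6060 + 36500)/2 = 21280 km.
On the circular orbit at r = 36500 km, v_c = √(μ/r) = 0.827153 km/s.
Transfer-orbit speed at the same r (vis-viva, a = a_t): v_t = √[μ(2/r − 1/a_t)] = 0.441404 km/s.
Δv₂ = |v_t − v_c| = |0.441404 − 0.827153| = 0.3857 km/s.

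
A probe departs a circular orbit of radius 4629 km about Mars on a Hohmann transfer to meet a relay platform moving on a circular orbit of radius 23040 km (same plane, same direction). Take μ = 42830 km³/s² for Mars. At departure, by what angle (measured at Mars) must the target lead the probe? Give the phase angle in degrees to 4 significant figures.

φ = 96.25°

The Hohmann ellipse has a_t = (r₁ + r₂)/2 = 13834.5 km.
The half-period of the transfer ellipse is t = π√(a_t³/μ) = 24700 s.
Target angular speed ω₂ = √(μ/r₂³) = 5.918×10^-5 rad/s.
Angle swept by the target during transfer: ω₂·t = 1.4617 rad = 83.75°.
The probe traverses 180° on the transfer ellipse, so the target must lead by 180° − 83.75° = 96.25°.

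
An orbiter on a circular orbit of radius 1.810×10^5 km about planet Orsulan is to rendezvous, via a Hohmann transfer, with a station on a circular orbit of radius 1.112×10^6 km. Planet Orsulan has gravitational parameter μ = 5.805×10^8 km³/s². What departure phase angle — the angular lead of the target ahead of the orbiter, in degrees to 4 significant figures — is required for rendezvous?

Semi-major axis of the transfer orbit: a_t = (1.810×10^5 + 1.112×10^6)/2 = 6.465×10^5 km.
The half-period of the transfer ellipse is t = π√(a_t³/μ) = 67780.0 s.
Target angular speed ω₂ = √(μ/r₂³) = 2.05468×10^-5 rad/s.
Angle swept by the target during transfer: ω₂·t = 1.39266 rad = 79.79°.
The orbiter traverses 180° on the transfer ellipse, so the target must lead by 180° − 79.79° = 100.2°.

φ = 100.2°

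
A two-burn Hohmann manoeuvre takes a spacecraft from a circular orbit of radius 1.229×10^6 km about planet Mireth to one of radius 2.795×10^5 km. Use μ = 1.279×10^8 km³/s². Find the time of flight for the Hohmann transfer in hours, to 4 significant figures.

t = 50.55 hours

Semi-major axis of the transfer orbit: a_t = (1.229×10^6 + 2.795×10^5)/2 = 7.5425×10^5 km.
By Kepler's third law the transfer-orbit period is T = 2π√(a_t³/μ), so t = T/2 = 1.81965×10^5 s.
Converting: 1.81965×10^5 s ÷ 3600 s/hour = 50.55 hours.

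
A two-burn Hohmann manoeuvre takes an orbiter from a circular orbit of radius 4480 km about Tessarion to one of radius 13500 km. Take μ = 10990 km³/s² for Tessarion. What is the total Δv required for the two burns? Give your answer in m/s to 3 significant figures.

Δv = 618 m/s

Transfer-ellipse semi-major axis a_t = (r₁ + r₂)/2 = (4480 + 13500)/2 = 8990 km.
At r₁ the circular-orbit speed is v₁ = √(μ/r₁) = 1.5662 km/s.
Transfer-orbit speed at r₁ (v² = μ(2/r − 1/a)): v_p = √[μ(2/r₁ − 1/a_t)] = 1.9193 km/s.
First burn Δv₁ = |v_p − v₁| = 0.3531 km/s.
Circular speed at r₂: v₂ = √(μ/r₂) = 0.90226 km/s.
Transfer-orbit speed at r₂: v_a = √[μ(2/r₂ − 1/a_t)] = 0.63693 km/s.
Second burn Δv₂ = |v₂ − v_a| = 0.2653 km/s.
Total Δv = Δv₁ + Δv₂ = 0.6184 km/s.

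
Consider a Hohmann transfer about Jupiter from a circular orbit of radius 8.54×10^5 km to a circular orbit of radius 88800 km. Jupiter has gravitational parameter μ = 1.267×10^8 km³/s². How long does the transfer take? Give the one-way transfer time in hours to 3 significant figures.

t = 25.1 hours

The Hohmann ellipse has a_t = (r₁ + r₂)/2 = 4.714×10^5 km.
Transfer time t = π√(a_t³/μ) = π√((4.714×10^5)³ / 1.267×10^8) = 90330 s.
Converting: 90330 s ÷ 3600 s/hour = 25.1 hours.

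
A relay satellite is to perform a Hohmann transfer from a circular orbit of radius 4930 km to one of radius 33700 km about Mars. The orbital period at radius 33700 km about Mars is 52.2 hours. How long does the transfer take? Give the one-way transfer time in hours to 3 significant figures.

From Kepler's third law T² = 4π²r³/μ at r = 33700 km, T = 52.2 hours = 52.2 × 3600 s = 1.8792×10^5 s: μ = 4π²r³/T² = 42786.2 km³/s².
Semi-major axis of the transfer orbit: a_t = (4930 + 33700)/2 = 19315 km.
Half the transfer-orbit period gives t = π√(a_t³/μ) = 40770 s.
Converting: 40770 s ÷ 3600 s/hour = 11.3 hours.

t = 11.3 hours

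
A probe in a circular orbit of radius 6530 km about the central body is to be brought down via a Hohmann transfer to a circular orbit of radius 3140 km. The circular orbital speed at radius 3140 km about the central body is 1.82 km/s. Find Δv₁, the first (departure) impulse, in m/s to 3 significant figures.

Δv₁ = 245 m/s

From the circular-orbit relation v² = μ/r at r = 3140 km: μ = v²r = (1.82)² × 3140 = 10400.9 km³/s².
The Hohmann ellipse has a_t = (r₁ + r₂)/2 = 4835 km.
Circular speed at r = 6530 km: v_c = √(μ/r) = 1.262 km/s.
Vis-viva on the transfer ellipse at r = 6530 km gives v_t = √[μ(2/r − 1/a_t)] = 1.017 km/s.
Δv₁ = |v_t − v_c| = |1.017 − 1.262| = 0.2450 km/s.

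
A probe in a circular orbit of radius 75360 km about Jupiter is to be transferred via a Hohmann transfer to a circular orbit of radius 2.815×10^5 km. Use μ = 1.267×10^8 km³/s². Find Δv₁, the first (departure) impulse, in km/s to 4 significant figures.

Δv₁ = 10.50 km/s

Semi-major axis of the transfer orbit: a_t = (75360 + 2.815×10^5)/2 = 1.7843×10^5 km.
Circular speed at r = 75360 km: v_c = √(μ/r) = 41.00 km/s.
Vis-viva on the transfer ellipse at r = 75360 km gives v_t = √[μ(2/r − 1/a_t)] = 51.50 km/s.
Δv₁ = |v_t − v_c| = |51.50 − 41.00| = 10.50 km/s.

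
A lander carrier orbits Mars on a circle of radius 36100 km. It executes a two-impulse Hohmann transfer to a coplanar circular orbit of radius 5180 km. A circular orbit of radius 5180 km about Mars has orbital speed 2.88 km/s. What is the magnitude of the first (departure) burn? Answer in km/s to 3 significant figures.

From the circular-orbit relation v² = μ/r at r = 5180 km: μ = v²r = (2.88)² × 5180 = 42965.0 km³/s².
Semi-major axis of the transfer orbit: a_t = (36100 + 5180)/2 = 20640 km.
On the circular orbit at r = 36100 km, v_c = √(μ/r) = 1.0909 km/s.
Transfer-orbit speed at the same r (vis-viva, a = a_t): v_t = √[μ(2/r − 1/a_t)] = 0.54653 km/s.
Δv₁ = |v_t − v_c| = |0.54653 − 1.0909| = 0.5444 km/s.

Δv₁ = 0.544 km/s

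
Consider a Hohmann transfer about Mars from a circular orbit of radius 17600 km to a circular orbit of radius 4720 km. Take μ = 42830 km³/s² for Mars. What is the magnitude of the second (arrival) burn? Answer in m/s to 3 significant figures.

Transfer-ellipse semi-major axis a_t = (r₁ + r₂)/2 = (17600 + 4720)/2 = 11160 km.
On the circular orbit at r = 4720 km, v_c = √(μ/r) = 3.0123 km/s.
Transfer-orbit speed at the same r (vis-viva, a = a_t): v_t = √[μ(2/r − 1/a_t)] = 3.7829 km/s.
Δv₂ = |v_t − v_c| = |3.7829 − 3.0123| = 0.7706 km/s.

Δv₂ = 771 m/s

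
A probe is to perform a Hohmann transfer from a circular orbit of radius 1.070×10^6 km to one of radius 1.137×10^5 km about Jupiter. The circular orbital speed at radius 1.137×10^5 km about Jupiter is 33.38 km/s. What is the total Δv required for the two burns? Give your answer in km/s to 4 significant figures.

Δv = 17.61 km/s

From the circular-orbit relation v² = μ/r at r = 1.137×10^5 km: μ = v²r = (33.38)² × 1.137×10^5 = 1.26687×10^8 km³/s².
The Hohmann ellipse has a_t = (r₁ + r₂)/2 = 5.9185×10^5 km.
At r₁ the circular-orbit speed is v₁ = √(μ/r₁) = 10.881 km/s.
Transfer-orbit speed at r₁ (vis-viva): v_a = √[μ(2/r₁ − 1/a_t)] = 4.7692 km/s.
First burn Δv₁ = |v_a − v₁| = 6.112 km/s.
Circular speed at r₂: v₂ = √(μ/r₂) = 33.38 km/s.
Transfer-orbit speed at r₂: v_p = √[μ(2/r₂ − 1/a_t)] = 44.88 km/s.
Second burn Δv₂ = |v₂ − v_p| = 11.50 km/s.
Δv = Δv₁ + Δv₂ = 6.112 + 11.50 = 17.61 km/s.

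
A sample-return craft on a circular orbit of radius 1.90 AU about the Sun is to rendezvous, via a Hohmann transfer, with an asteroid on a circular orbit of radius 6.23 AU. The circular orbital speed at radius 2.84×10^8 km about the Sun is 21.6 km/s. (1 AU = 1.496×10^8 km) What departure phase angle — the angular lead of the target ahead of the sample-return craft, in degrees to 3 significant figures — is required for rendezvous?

From the circular-orbit relation v² = μ/r at r = 2.84×10^8 km: μ = v²r = (21.6)² × 2.84×10^8 = 1.32503×10^11 km³/s².
In km: r₁ = 1.90 × 1.496×10^8 = 2.8424×10^8 km; r₂ = 6.23 × 1.496×10^8 = 9.32008×10^8 km.
Semi-major axis of the transfer orbit: a_t = (2.8424×10^8 + 9.32008×10^8)/2 = 6.08124×10^8 km.
Transfer time t = π√(a_t³/μ) = 1.2943×10^8 s.
The target's mean motion on its circular orbit is ω₂ = √(μ/r₂³) = 1.2793×10^-8 rad/s.
Angle swept by the target during transfer: ω₂·t = 1.6558 rad = 94.87°.
The sample-return craft traverses 180° on the transfer ellipse, so the target must lead by 180° − 94.87° = 85.1°.

φ = 85.1°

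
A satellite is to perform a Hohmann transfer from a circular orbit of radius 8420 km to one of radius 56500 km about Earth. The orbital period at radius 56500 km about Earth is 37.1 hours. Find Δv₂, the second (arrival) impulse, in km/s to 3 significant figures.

From Kepler's third law T² = 4π²r³/μ at r = 56500 km, T = 37.1 hours = 37.1 × 3600 s = 1.3356×10^5 s: μ = 4π²r³/T² = 3.99165×10^5 km³/s².
Transfer-ellipse semi-major axis a_t = (r₁ + r₂)/2 = (8420 + 56500)/2 = 32460 km.
Circular speed at r = 56500 km: v_c = √(μ/r) = 2.658 km/s.
Transfer-orbit speed at the same r (vis-viva, a = a_t): v_t = √[μ(2/r − 1/a_t)] = 1.354 km/s.
Δv₂ = |v_t − v_c| = |1.354 − 2.658| = 1.304 km/s.

Δv₂ = 1.30 km/s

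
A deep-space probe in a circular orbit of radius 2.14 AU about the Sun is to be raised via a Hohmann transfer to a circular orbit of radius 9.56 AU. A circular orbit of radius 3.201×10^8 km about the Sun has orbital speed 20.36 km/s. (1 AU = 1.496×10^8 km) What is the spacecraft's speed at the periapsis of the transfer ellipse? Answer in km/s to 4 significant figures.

From the circular-orbit relation v² = μ/r at r = 3.201×10^8 km: μ = v²r = (20.36)² × 3.201×10^8 = 1.32691×10^11 km³/s².
In km: r₁ = 2.14 × 1.496×10^8 = 3.20144×10^8 km; r₂ = 9.56 × 1.496×10^8 = 1.430176×10^9 km.
The Hohmann ellipse has a_t = (r₁ + r₂)/2 = 8.7516×10^8 km.
At periapsis, r = 3.20144×10^8 km.
Applying v² = μ(2/r − 1/a_t): v = 26.03 km/s.

v = 26.03 km/s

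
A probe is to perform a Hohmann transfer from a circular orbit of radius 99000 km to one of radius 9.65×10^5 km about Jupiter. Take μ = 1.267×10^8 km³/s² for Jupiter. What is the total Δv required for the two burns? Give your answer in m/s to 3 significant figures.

The Hohmann ellipse has a_t = (r₁ + r₂)/2 = 5.320×10^5 km.
At r₁ the circular-orbit speed is v₁ = √(μ/r₁) = 35.774 km/s.
Transfer-orbit speed at r₁ (vis-viva): v_p = √[μ(2/r₁ − 1/a_t)] = 48.181 km/s.
First burn Δv₁ = |v_p − v₁| = 12.407 km/s.
Circular speed at r₂: v₂ = √(μ/r₂) = 11.45842 km/s.
Transfer-orbit speed at r₂: v_a = √[μ(2/r₂ − 1/a_t)] = 4.942952 km/s.
Second burn Δv₂ = |v₂ − v_a| = 6.5155 km/s.
Total Δv = Δv₁ + Δv₂ = 18.92 km/s.

Δv = 18900 m/s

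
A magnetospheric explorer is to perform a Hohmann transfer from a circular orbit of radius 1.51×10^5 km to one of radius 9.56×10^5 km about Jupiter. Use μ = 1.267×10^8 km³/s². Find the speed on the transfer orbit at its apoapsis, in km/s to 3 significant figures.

v = 6.01 km/s

The Hohmann ellipse has a_t = (r₁ + r₂)/2 = 5.535×10^5 km.
The apoapsis of the transfer ellipse is at r = 9.560×10^5 km.
Vis-viva: v = √[μ(2/r − 1/a_t)] = √[1.267×10^8 × (2/9.560×10^5 − 1/5.535×10^5)] = 6.013 km/s.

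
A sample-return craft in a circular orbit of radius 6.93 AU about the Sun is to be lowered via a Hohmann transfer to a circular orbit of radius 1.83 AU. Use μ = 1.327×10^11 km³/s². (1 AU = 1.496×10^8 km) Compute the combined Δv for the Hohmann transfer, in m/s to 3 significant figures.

Δv = 9680 m/s

In km: r₁ = 6.93 × 1.496×10^8 = 1.036728×10^9 km; r₂ = 1.83 × 1.496×10^8 = 2.73768×10^8 km.
Semi-major axis of the transfer orbit: a_t = (1.036728×10^9 + 2.73768×10^8)/2 = 6.55248×10^8 km.
At r₁ the circular-orbit speed is v₁ = √(μ/r₁) = 11.314 km/s.
On the transfer ellipse at r₁, vis-viva gives v_a = √[μ(2/r₁ − 1/a_t)] = 7.3129 km/s.
First burn Δv₁ = |v_a − v₁| = 4.001 km/s.
Circular speed at r₂: v₂ = √(μ/r₂) = 22.016 km/s.
Transfer-orbit speed at r₂: v_p = √[μ(2/r₂ − 1/a_t)] = 27.693 km/s.
Second burn Δv₂ = |v₂ − v_p| = 5.677 km/s.
Δv = Δv₁ + Δv₂ = 4.001 + 5.677 = 9.678 km/s.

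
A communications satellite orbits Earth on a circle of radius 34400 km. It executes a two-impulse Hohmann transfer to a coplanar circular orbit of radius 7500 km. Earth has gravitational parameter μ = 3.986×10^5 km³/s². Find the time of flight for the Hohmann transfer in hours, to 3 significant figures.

Semi-major axis of the transfer orbit: a_t = (34400 + 7500)/2 = 20950 km.
By Kepler's third law the transfer-orbit period is T = 2π√(a_t³/μ), so t = T/2 = 15090 s.
Converting: 15090 s ÷ 3600 s/hour = 4.19 hours.

t = 4.19 hours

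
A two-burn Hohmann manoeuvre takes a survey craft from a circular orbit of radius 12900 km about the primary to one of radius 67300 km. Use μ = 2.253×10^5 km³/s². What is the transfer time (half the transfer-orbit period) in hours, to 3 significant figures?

t = 14.8 hours

The Hohmann ellipse has a_t = (r₁ + r₂)/2 = 40100 km.
By Kepler's third law the transfer-orbit period is T = 2π√(a_t³/μ), so t = T/2 = 53150 s.
Converting: 53150 s ÷ 3600 s/hour = 14.8 hours.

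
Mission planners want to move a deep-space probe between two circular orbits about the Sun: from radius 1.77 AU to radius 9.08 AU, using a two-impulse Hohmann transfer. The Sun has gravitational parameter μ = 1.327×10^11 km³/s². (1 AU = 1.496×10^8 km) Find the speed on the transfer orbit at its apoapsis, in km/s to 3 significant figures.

v = 5.65 km/s

In km: r₁ = 1.77 × 1.496×10^8 = 2.64792×10^8 km; r₂ = 9.08 × 1.496×10^8 = 1.358368×10^9 km.
Transfer-ellipse semi-major axis a_t = (r₁ + r₂)/2 = (2.64792×10^8 + 1.358368×10^9)/2 = 8.1158×10^8 km.
At apoapsis, r = 1.358368×10^9 km.
Applying v² = μ(2/r − 1/a_t): v = 5.646 km/s.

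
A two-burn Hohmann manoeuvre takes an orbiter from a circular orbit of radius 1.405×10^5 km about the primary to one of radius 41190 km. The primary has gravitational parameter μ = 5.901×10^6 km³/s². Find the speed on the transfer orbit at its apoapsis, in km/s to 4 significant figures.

v = 4.364 km/s

The Hohmann ellipse has a_t = (r₁ + r₂)/2 = 90845 km.
At apoapsis, r = 1.405×10^5 km.
Applying v² = μ(2/r − 1/a_t): v = 4.364 km/s.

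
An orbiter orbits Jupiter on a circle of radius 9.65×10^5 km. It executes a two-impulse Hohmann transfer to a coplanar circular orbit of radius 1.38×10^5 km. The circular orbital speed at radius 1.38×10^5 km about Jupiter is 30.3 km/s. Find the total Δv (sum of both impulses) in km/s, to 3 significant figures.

Δv = 15.5 km/s

From the circular-orbit relation v² = μ/r at r = 1.38×10^5 km: μ = v²r = (30.3)² × 1.38×10^5 = 1.26696×10^8 km³/s².
Transfer-ellipse semi-major axis a_t = (r₁ + r₂)/2 = (9.650×10^5 + 1.380×10^5)/2 = 5.515×10^5 km.
Circular speed at r₁: v₁ = √(μ/r₁) = √(1.26696×10^8/9.650×10^5) = 11.4583 km/s.
On the transfer ellipse at r₁, vis-viva equation gives v_a = √[μ(2/r₁ − 1/a_t)] = 5.73172 km/s.
First burn Δv₁ = |v_a − v₁| = 5.727 km/s.
At r₂, v₂ = √(μ/r₂) = 30.300 km/s.
Transfer-orbit speed at r₂: v_p = √[μ(2/r₂ − 1/a_t)] = 40.081 km/s.
Second burn Δv₂ = |v₂ − v_p| = 9.781 km/s.
Total Δv = Δv₁ + Δv₂ = 15.51 km/s.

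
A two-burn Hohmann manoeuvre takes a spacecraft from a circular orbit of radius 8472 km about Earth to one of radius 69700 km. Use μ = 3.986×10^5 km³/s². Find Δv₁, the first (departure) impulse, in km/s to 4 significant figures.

Δv₁ = 2.300 km/s

Transfer-ellipse semi-major axis a_t = (r₁ + r₂)/2 = (8472 + 69700)/2 = 39086 km.
Circular speed at r = 8472 km: v_c = √(μ/r) = 6.85923 km/s.
Vis-viva on the transfer ellipse at r = 8472 km gives v_t = √[μ(2/r − 1/a_t)] = 9.15970 km/s.
Δv₁ = |v_t − v_c| = |9.15970 − 6.85923| = 2.300 km/s.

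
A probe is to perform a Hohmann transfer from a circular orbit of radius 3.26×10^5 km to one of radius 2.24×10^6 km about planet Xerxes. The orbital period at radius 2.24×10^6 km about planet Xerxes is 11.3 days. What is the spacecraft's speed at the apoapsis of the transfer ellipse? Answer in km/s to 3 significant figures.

From Kepler's third law T² = 4π²r³/μ at r = 2.24×10^6 km, T = 11.3 days = 11.3 × 86400 s = 9.7632×10^5 s: μ = 4π²r³/T² = 4.65500×10^8 km³/s².
The Hohmann ellipse has a_t = (r₁ + r₂)/2 = 1.283×10^6 km.
The apoapsis of the transfer ellipse is at r = 2.240×10^6 km.
Applying v² = μ(2/r − 1/a_t): v = 7.267 km/s.

v = 7.27 km/s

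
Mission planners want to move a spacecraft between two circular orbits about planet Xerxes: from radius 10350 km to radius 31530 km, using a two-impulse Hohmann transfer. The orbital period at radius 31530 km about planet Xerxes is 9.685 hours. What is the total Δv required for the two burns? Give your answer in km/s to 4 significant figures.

Δv = 3.939 km/s

From Kepler's third law T² = 4π²r³/μ at r = 31530 km, T = 9.685 hours = 9.685 × 3600 s = 34866 s: μ = 4π²r³/T² = 1.01795×10^6 km³/s².
The Hohmann ellipse has a_t = (r₁ + r₂)/2 = 20940 km.
Circular speed at r₁: v₁ = √(μ/r₁) = √(1.01795×10^6/10350) = 9.9173 km/s.
Transfer-orbit speed at r₁ (v² = μ(2/r − 1/a)): v_p = √[μ(2/r₁ − 1/a_t)] = 12.169 km/s.
First burn Δv₁ = |v_p − v₁| = 2.252 km/s.
Circular speed at r₂: v₂ = √(μ/r₂) = 5.682 km/s.
Transfer-orbit speed at r₂: v_a = √[μ(2/r₂ − 1/a_t)] = 3.995 km/s.
Second burn Δv₂ = |v₂ − v_a| = 1.687 km/s.
Total Δv = Δv₁ + Δv₂ = 3.939 km/s.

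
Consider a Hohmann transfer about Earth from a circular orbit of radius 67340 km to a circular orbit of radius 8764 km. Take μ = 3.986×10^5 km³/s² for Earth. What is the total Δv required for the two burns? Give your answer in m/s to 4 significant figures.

Semi-major axis of the transfer orbit: a_t = (67340 + 8764)/2 = 38052 km.
Circular speed at r₁: v₁ = √(μ/r₁) = √(3.986×10^5/67340) = 2.433 km/s.
On the transfer ellipse at r₁, vis-viva equation gives v_a = √[μ(2/r₁ − 1/a_t)] = 1.168 km/s.
First burn Δv₁ = |v_a − v₁| = 1.265 km/s.
Circular speed at r₂: v₂ = √(μ/r₂) = 6.744 km/s.
Transfer-orbit speed at r₂: v_p = √[μ(2/r₂ − 1/a_t)] = 8.972 km/s.
Second burn Δv₂ = |v₂ − v_p| = 2.228 km/s.
Total Δv = Δv₁ + Δv₂ = 3.493 km/s.

Δv = 3493 m/s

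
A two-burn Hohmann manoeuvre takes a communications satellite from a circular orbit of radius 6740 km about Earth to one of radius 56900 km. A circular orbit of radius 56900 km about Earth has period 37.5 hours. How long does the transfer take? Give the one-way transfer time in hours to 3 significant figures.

t = 7.84 hours

From Kepler's third law T² = 4π²r³/μ at r = 56900 km, T = 37.5 hours = 37.5 × 3600 s = 1.350×10^5 s: μ = 4π²r³/T² = 3.99052×10^5 km³/s².
The Hohmann ellipse has a_t = (r₁ + r₂)/2 = 31820 km.
By Kepler's third law the transfer-orbit period is T = 2π√(a_t³/μ), so t = T/2 = 28230 s.
Converting: 28230 s ÷ 3600 s/hour = 7.84 hours.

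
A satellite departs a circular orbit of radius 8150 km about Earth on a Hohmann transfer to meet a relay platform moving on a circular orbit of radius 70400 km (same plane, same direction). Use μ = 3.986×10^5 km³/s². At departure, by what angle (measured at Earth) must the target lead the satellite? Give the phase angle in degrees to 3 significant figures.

φ = 105°

Semi-major axis of the transfer orbit: a_t = (8150 + 70400)/2 = 39275 km.
Transfer time t = π√(a_t³/μ) = 38730 s.
Target angular speed ω₂ = √(μ/r₂³) = 3.380×10^-5 rad/s.
Angle swept by the target during transfer: ω₂·t = 1.309 rad = 75.00°.
Arrival is 180° from departure on the ellipse, so φ = 180° − 75.00° = 105°.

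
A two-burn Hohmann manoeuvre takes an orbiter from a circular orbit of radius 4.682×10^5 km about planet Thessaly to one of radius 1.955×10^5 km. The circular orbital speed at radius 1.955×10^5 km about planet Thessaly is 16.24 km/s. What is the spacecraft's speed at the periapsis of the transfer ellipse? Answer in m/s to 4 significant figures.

From the circular-orbit relation v² = μ/r at r = 1.955×10^5 km: μ = v²r = (16.24)² × 1.955×10^5 = 5.15607×10^7 km³/s².
Semi-major axis of the transfer orbit: a_t = (4.682×10^5 + 1.955×10^5)/2 = 3.3185×10^5 km.
The periapsis of the transfer ellipse is at r = 1.955×10^5 km.
Vis-viva: v = √[μ(2/r − 1/a_t)] = √[5.15607×10^7 × (2/1.955×10^5 − 1/3.3185×10^5)] = 19.29 km/s.

v = 19290 m/s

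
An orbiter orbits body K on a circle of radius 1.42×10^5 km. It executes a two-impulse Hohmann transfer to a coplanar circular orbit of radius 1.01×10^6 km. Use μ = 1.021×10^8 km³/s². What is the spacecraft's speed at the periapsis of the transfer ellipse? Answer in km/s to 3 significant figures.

Semi-major axis of the transfer orbit: a_t = (1.420×10^5 + 1.010×10^6)/2 = 5.760×10^5 km.
At periapsis, r = 1.420×10^5 km.
Applying v² = μ(2/r − 1/a_t): v = 35.51 km/s.

v = 35.5 km/s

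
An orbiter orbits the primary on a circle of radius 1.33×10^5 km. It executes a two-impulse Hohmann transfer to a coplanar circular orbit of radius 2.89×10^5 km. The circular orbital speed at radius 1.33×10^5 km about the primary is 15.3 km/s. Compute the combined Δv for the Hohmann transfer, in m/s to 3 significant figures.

Δv = 4740 m/s

From the circular-orbit relation v² = μ/r at r = 1.33×10^5 km: μ = v²r = (15.3)² × 1.33×10^5 = 3.11340×10^7 km³/s².
The Hohmann ellipse has a_t = (r₁ + r₂)/2 = 2.110×10^5 km.
Circular speed at r₁: v₁ = √(μ/r₁) = √(3.11340×10^7/1.330×10^5) = 15.300 km/s.
Transfer-orbit speed at r₁ (v² = μ(2/r − 1/a)): v_p = √[μ(2/r₁ − 1/a_t)] = 17.906 km/s.
First burn Δv₁ = |v_p − v₁| = 2.606 km/s.
Circular speed at r₂: v₂ = √(μ/r₂) = 10.3793 km/s.
Transfer-orbit speed at r₂: v_a = √[μ(2/r₂ − 1/a_t)] = 8.24049 km/s.
Second burn Δv₂ = |v₂ − v_a| = 2.139 km/s.
Δv = Δv₁ + Δv₂ = 2.606 + 2.139 = 4.745 km/s.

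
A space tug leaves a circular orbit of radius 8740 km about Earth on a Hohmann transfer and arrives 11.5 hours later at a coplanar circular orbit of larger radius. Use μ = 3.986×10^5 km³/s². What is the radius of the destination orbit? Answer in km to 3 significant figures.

r₂ = 73400 km

Transfer time t = 11.5 hours = 41400 s, and t = π√(a_t³/μ).
So a_t = (μ t²/π²)^(1/3) = (3.986×10^5 × (41400)² / π²)^(1/3) = 41059 km.
Since a_t = (r₁ + r₂)/2, r₂ = 2a_t − r₁ = 2×41059 − 8740 = 73378 km.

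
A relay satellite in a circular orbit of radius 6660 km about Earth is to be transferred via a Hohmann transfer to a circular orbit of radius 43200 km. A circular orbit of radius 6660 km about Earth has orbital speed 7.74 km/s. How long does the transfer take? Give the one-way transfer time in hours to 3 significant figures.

t = 5.44 hours

From the circular-orbit relation v² = μ/r at r = 6660 km: μ = v²r = (7.74)² × 6660 = 3.98985×10^5 km³/s².
Transfer-ellipse semi-major axis a_t = (r₁ + r₂)/2 = (6660 + 43200)/2 = 24930 km.
By Kepler's third law the transfer-orbit period is T = 2π√(a_t³/μ), so t = T/2 = 19580 s.
Converting: 19580 s ÷ 3600 s/hour = 5.44 hours.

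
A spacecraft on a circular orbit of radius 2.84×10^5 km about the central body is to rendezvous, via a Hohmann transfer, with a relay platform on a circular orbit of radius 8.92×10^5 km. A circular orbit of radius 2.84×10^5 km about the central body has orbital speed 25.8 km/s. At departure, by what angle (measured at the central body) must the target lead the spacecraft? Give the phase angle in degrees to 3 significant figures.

φ = 83.7°

From the circular-orbit relation v² = μ/r at r = 2.84×10^5 km: μ = v²r = (25.8)² × 2.84×10^5 = 1.89042×10^8 km³/s².
Semi-major axis of the transfer orbit: a_t = (2.840×10^5 + 8.920×10^5)/2 = 5.880×10^5 km.
Transfer time t = π√(a_t³/μ) = 1.03024×10^5 s.
The target's mean motion on its circular orbit is ω₂ = √(μ/r₂³) = 1.63204×10^-5 rad/s.
Angle swept by the target during transfer: ω₂·t = 1.6814 rad = 96.34°.
Arrival is 180° from departure on the ellipse, so φ = 180° − 96.34° = 83.7°.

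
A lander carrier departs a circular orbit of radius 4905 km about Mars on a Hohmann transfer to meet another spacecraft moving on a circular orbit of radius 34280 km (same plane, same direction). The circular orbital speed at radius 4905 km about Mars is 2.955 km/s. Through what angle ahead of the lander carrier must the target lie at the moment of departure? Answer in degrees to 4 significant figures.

φ = 102.2°

From the circular-orbit relation v² = μ/r at r = 4905 km: μ = v²r = (2.955)² × 4905 = 42830.6 km³/s².
Semi-major axis of the transfer orbit: a_t = (4905 + 34280)/2 = 19592.5 km.
Transfer time t = π√(a_t³/μ) = 41630.1 s.
The target's mean motion on its circular orbit is ω₂ = √(μ/r₂³) = 3.26074×10^-5 rad/s.
Angle swept by the target during transfer: ω₂·t = 1.35745 rad = 77.78°.
The lander carrier traverses 180° on the transfer ellipse, so the target must lead by 180° − 77.78° = 102.2°.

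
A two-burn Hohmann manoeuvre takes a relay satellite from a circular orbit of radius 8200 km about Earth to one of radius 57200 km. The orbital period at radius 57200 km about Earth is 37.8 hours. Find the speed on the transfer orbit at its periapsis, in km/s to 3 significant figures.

From Kepler's third law T² = 4π²r³/μ at r = 57200 km, T = 37.8 hours = 37.8 × 3600 s = 1.3608×10^5 s: μ = 4π²r³/T² = 3.98987×10^5 km³/s².
Transfer-ellipse semi-major axis a_t = (r₁ + r₂)/2 = (8200 + 57200)/2 = 32700 km.
At periapsis, r = 8200 km.
Vis-viva: v = √[μ(2/r − 1/a_t)] = √[3.98987×10^5 × (2/8200 − 1/32700)] = 9.226 km/s.

v = 9.23 km/s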